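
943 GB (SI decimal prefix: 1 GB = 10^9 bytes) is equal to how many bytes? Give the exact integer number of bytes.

943 × 1,000,000,000 = 943,000,000,000 bytes  (1 GB = 10^9 bytes)

943,000,000,000 bytes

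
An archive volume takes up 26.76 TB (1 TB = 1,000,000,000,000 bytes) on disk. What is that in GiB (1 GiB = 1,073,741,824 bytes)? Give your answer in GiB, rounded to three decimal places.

26.76 TB = 26.76 × 10^12 bytes = 26,760,000,000,000 bytes
1 GiB = 1,073,741,824 bytes
26,760,000,000,000 / 1,073,741,824 = 24,922.192 GiB

24,922.192 GiB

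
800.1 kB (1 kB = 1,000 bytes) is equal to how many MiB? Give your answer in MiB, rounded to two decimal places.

800.1 kB = 800.1 × 10^3 bytes = 800,100 bytes
1 MiB = 2^20 bytes = 1,048,576 bytes
800,100 / 1,048,576 = 0.76 MiB

0.76 MiB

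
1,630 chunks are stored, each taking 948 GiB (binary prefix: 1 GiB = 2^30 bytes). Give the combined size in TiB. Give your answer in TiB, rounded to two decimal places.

Total = 1,630 × 948 GiB = 1,545,240 GiB
= 1,545,240 × 1,073,741,824 bytes = 1,659,188,816,117,760 bytes
1 TiB = 1,099,511,627,776 bytes
1,659,188,816,117,760 / 1,099,511,627,776 = 1,509.02 TiB

1,509.02 TiB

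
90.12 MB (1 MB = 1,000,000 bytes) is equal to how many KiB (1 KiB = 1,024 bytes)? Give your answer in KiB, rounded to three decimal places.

90.12 MB = 90.12 × 10^6 bytes = 90,120,000 bytes
1 KiB = 2^10 bytes = 1,024 bytes
90,120,000 / 1,024 = 88,007.813 KiB

88,007.813 KiB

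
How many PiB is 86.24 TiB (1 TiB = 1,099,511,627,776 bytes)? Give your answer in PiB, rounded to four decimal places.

0.0842 PiB

86.24 TiB = 86.24 × 2^40 bytes = 94,821,882,779,402.24 bytes
1 PiB = 1,125,899,906,842,624 bytes
94,821,882,779,402.24 / 1,125,899,906,842,624 = 0.0842 PiB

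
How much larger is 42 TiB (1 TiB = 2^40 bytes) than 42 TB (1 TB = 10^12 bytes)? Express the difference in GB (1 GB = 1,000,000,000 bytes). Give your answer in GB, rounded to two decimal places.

4,179.49 GB

42 TiB = 42 × 1,099,511,627,776 = 46,179,488,366,592 bytes
42 TB = 42 × 1,000,000,000,000 = 42,000,000,000,000 bytes
difference = 4,179,488,366,592 bytes
4,179,488,366,592 / 1,000,000,000 = 4,179.49 GB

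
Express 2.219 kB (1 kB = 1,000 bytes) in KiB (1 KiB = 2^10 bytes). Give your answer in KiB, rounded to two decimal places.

2.17 KiB

2.219 kB = 2.219 × 10^3 bytes = 2,219 bytes
1 KiB = 1,024 bytes
2,219 / 1,024 = 2.17 KiB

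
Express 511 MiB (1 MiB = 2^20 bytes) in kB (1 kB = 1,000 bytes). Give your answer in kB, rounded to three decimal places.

535,822.336 kB

511 MiB × 1,048,576 bytes/MiB = 535,822,336 bytes
1 kB = 1,000 bytes
535,822,336 / 1,000 = 535,822.336 kB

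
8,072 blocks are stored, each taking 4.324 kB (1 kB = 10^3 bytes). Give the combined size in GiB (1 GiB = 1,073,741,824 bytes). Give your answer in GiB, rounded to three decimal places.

Total = 8,072 × 4.324 kB = 34903.328 kB
= 34903.328 × 1,000 bytes = 34,903,328 bytes
1 GiB = 1,073,741,824 bytes
34,903,328 / 1,073,741,824 = 0.033 GiB

0.033 GiB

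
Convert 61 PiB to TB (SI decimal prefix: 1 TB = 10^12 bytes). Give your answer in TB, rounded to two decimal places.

68,679.89 TB

61 PiB × 1,125,899,906,842,624 bytes/PiB = 68,679,894,317,400,064 bytes
1 TB = 1,000,000,000,000 bytes
68,679,894,317,400,064 / 1,000,000,000,000 = 68,679.89 TB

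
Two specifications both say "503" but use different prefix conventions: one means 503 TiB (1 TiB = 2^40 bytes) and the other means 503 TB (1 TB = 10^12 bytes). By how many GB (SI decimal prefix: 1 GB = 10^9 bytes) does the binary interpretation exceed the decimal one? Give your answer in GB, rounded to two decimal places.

503 TiB = 503 × 1,099,511,627,776 = 553,054,348,771,328 bytes
503 TB = 503 × 1,000,000,000,000 = 503,000,000,000,000 bytes
difference = 50,054,348,771,328 bytes
50,054,348,771,328 / 1,000,000,000 = 50,054.35 GB

50,054.35 GB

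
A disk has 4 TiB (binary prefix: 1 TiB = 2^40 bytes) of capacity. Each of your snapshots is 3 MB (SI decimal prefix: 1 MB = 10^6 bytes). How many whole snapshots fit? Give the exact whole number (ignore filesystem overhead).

Capacity: 4 TiB = 4,398,046,511,104 bytes
Per item: 3 MB = 3,000,000 bytes
⌊4,398,046,511,104 / 3,000,000⌋ = 1,466,015

1,466,015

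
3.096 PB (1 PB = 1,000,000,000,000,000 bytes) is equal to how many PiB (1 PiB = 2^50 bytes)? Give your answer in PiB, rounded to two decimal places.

3.096 PB = 3.096 × 10^15 bytes = 3,096,000,000,000,000 bytes
1 PiB = 2^50 bytes = 1,125,899,906,842,624 bytes
3,096,000,000,000,000 / 1,125,899,906,842,624 = 2.75 PiB

2.75 PiB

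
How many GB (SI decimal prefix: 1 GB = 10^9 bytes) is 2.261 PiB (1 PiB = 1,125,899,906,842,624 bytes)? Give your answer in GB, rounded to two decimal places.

2.261 PiB × 1,125,899,906,842,624 bytes/PiB = 2,545,659,689,371,172.864 bytes
1 GB = 1,000,000,000 bytes
2,545,659,689,371,172.864 / 1,000,000,000 = 2,545,659.69 GB

2,545,659.69 GB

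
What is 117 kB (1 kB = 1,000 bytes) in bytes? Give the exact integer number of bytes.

117,000 bytes

117 × 1,000 = 117,000 bytes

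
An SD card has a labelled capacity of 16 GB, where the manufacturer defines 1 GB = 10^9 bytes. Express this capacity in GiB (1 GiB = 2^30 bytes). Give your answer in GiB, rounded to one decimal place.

16 GB = 16 × 10^9 bytes = 16,000,000,000 bytes
1 GiB = 2^30 bytes = 1,073,741,824 bytes
16,000,000,000 / 1,073,741,824 = 14.9 GiB

14.9 GiB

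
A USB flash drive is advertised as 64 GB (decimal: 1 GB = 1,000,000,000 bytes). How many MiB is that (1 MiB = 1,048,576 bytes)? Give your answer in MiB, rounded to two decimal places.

64 GB = 64 × 10^9 bytes = 64,000,000,000 bytes
1 MiB = 2^20 bytes = 1,048,576 bytes
64,000,000,000 / 1,048,576 = 61,035.16 MiB

61,035.16 MiB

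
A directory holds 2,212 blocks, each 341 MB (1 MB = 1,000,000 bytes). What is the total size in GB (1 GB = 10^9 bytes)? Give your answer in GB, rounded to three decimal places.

754.292 GB

Total = 2,212 × 341 MB = 754,292 MB
= 754,292 × 1,000,000 bytes = 754,292,000,000 bytes
1 GB = 1,000,000,000 bytes
754,292,000,000 / 1,000,000,000 = 754.292 GB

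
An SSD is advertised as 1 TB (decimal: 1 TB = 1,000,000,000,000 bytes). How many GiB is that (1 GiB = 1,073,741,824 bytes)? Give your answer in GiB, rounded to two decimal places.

1 TB = 1 × 10^12 bytes = 1,000,000,000,000 bytes
1 GiB = 1,073,741,824 bytes
1,000,000,000,000 / 1,073,741,824 = 931.32 GiB

931.32 GiB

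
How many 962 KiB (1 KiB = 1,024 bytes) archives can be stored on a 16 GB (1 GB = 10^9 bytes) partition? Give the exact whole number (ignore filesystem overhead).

16,242

Capacity: 16 GB = 16,000,000,000 bytes
Per item: 962 KiB = 985,088 bytes
⌊16,000,000,000 / 985,088⌋ = 16,242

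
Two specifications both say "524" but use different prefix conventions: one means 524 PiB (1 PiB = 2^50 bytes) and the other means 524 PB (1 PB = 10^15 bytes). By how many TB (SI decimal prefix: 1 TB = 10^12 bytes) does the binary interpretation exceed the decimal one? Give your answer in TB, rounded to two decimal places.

524 PiB = 524 × 1,125,899,906,842,624 = 589,971,551,185,534,976 bytes
524 PB = 524 × 1,000,000,000,000,000 = 524,000,000,000,000,000 bytes
difference = 65,971,551,185,534,976 bytes
65,971,551,185,534,976 / 1,000,000,000,000 = 65,971.55 TB

65,971.55 TB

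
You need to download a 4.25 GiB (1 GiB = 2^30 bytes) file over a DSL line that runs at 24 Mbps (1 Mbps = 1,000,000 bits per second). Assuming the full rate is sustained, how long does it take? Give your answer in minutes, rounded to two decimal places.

4.25 GiB = 4,563,402,752 bytes = 36,507,222,016 bits
24 Mbps = 24,000,000 bits/s
time = 36,507,222,016 / 24,000,000 = 1,521.134 s
1,521.134 s / 60 = 25.35 minutes

25.35 minutes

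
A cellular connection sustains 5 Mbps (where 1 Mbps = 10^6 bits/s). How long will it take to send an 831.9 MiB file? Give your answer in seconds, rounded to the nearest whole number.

831.9 MiB = 872,310,374.4 bytes = 6,978,482,995.2 bits
5 Mbps = 5,000,000 bits/s
time = 6,978,482,995.2 / 5,000,000 = 1,396 s

1,396 seconds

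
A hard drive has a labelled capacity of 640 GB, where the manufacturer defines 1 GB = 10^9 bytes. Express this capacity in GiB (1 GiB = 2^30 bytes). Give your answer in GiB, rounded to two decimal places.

596.05 GiB

640 GB = 640 × 10^9 bytes = 640,000,000,000 bytes
1 GiB = 1,073,741,824 bytes
640,000,000,000 / 1,073,741,824 = 596.05 GiB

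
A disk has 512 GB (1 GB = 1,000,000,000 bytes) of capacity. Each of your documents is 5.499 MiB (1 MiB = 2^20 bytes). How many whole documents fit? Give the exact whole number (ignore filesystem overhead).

88,794

Capacity: 512 GB = 512,000,000,000 bytes
Per item: 5.499 MiB = 5,766,119.424 bytes
⌊512,000,000,000 / 5,766,119.424⌋ = 88,794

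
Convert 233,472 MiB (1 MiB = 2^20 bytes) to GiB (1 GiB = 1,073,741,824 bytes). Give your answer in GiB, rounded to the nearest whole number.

233,472 MiB × 1,048,576 bytes/MiB = 244,813,135,872 bytes
1 GiB = 1,073,741,824 bytes
244,813,135,872 / 1,073,741,824 = 228 GiB

228 GiB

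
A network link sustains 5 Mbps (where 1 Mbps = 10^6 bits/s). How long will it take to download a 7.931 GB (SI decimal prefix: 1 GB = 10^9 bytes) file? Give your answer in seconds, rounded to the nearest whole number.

7.931 GB = 7,931,000,000 bytes = 63,448,000,000 bits
5 Mbps = 5,000,000 bits/s
time = 63,448,000,000 / 5,000,000 = 12,690 s

12,690 seconds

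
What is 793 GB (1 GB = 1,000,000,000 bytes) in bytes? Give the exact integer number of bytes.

793,000,000,000 bytes

793 × 1,000,000,000 = 793,000,000,000 bytes  (1 GB = 10^9 bytes)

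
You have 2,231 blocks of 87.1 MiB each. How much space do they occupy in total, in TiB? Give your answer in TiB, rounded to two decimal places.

Total = 2,231 × 87.1 MiB = 194320.1 MiB
= 194320.1 × 1,048,576 bytes = 203,759,393,177.6 bytes
1 TiB = 1,099,511,627,776 bytes
203,759,393,177.6 / 1,099,511,627,776 = 0.19 TiB

0.19 TiB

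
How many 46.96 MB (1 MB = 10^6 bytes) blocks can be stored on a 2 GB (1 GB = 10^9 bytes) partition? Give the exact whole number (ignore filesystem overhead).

Capacity: 2 GB = 2,000,000,000 bytes
Per item: 46.96 MB = 46,960,000 bytes
⌊2,000,000,000 / 46,960,000⌋ = 42

42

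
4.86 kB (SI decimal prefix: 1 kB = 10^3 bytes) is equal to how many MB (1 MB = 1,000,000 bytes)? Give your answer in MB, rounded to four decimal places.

0.0049 MB

4.86 kB = 4.86 × 10^3 bytes = 4,860 bytes
1 MB = 10^6 bytes = 1,000,000 bytes
4,860 / 1,000,000 = 0.0049 MB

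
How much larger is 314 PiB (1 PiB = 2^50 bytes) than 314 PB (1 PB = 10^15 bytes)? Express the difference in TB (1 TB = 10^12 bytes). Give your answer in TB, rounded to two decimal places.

39,532.57 TB

314 PiB = 314 × 1,125,899,906,842,624 = 353,532,570,748,583,936 bytes
314 PB = 314 × 1,000,000,000,000,000 = 314,000,000,000,000,000 bytes
difference = 39,532,570,748,583,936 bytes
39,532,570,748,583,936 / 1,000,000,000,000 = 39,532.57 TB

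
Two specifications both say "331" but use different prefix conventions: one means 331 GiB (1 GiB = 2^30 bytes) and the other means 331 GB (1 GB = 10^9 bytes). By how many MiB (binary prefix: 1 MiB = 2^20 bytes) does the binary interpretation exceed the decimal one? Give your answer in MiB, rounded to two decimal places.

331 GiB = 331 × 1,073,741,824 = 355,408,543,744 bytes
331 GB = 331 × 1,000,000,000 = 331,000,000,000 bytes
difference = 24,408,543,744 bytes
24,408,543,744 / 1,048,576 = 23,277.80 MiB

23,277.80 MiB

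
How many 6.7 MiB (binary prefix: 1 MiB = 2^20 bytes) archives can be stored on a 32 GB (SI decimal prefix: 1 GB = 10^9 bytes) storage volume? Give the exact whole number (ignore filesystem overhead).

4,554

Capacity: 32 GB = 32,000,000,000 bytes
Per item: 6.7 MiB = 7,025,459.2 bytes
⌊32,000,000,000 / 7,025,459.2⌋ = 4,554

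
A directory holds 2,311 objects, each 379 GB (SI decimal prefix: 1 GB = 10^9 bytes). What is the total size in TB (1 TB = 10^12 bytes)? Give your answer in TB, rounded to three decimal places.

Total = 2,311 × 379 GB = 875,869 GB
= 875,869 × 1,000,000,000 bytes = 875,869,000,000,000 bytes
1 TB = 1,000,000,000,000 bytes
875,869,000,000,000 / 1,000,000,000,000 = 875.869 TB

875.869 TB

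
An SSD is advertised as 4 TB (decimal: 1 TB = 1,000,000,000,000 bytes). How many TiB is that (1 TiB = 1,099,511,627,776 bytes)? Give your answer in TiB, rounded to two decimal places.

3.64 TiB

4 TB = 4 × 10^12 bytes = 4,000,000,000,000 bytes
1 TiB = 2^40 bytes = 1,099,511,627,776 bytes
4,000,000,000,000 / 1,099,511,627,776 = 3.64 TiB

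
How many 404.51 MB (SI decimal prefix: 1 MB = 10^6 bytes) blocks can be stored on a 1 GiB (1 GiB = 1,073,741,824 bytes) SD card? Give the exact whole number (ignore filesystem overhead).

2

Capacity: 1 GiB = 1,073,741,824 bytes
Per item: 404.51 MB = 404,510,000 bytes
⌊1,073,741,824 / 404,510,000⌋ = 2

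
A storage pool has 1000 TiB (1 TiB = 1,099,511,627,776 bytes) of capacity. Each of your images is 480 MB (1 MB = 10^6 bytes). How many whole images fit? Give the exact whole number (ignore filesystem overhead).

2,290,649

Capacity: 1000 TiB = 1,099,511,627,776,000 bytes
Per item: 480 MB = 480,000,000 bytes
⌊1,099,511,627,776,000 / 480,000,000⌋ = 2,290,649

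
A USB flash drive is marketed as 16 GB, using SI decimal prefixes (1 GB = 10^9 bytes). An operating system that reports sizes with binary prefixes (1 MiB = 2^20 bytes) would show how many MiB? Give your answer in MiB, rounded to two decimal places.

16 GB = 16 × 10^9 bytes = 16,000,000,000 bytes
1 MiB = 2^20 bytes = 1,048,576 bytes
16,000,000,000 / 1,048,576 = 15,258.79 MiB

15,258.79 MiB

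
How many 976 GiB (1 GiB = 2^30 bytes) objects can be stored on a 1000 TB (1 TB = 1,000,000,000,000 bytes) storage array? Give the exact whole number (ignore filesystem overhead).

954

Capacity: 1000 TB = 1,000,000,000,000,000 bytes
Per item: 976 GiB = 1,047,972,020,224 bytes
⌊1,000,000,000,000,000 / 1,047,972,020,224⌋ = 954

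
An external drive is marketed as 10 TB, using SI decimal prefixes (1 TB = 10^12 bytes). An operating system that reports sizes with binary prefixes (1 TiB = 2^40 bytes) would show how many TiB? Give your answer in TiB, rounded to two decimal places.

9.09 TiB

10 TB × 1,000,000,000,000 bytes/TB = 10,000,000,000,000 bytes
1 TiB = 1,099,511,627,776 bytes
10,000,000,000,000 / 1,099,511,627,776 = 9.09 TiB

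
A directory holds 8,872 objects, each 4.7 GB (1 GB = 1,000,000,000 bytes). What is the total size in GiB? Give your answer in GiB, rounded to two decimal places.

38,834.66 GiB

Total = 8,872 × 4.7 GB = 41698.4 GB
= 41698.4 × 1,000,000,000 bytes = 41,698,400,000,000 bytes
1 GiB = 1,073,741,824 bytes
41,698,400,000,000 / 1,073,741,824 = 38,834.66 GiB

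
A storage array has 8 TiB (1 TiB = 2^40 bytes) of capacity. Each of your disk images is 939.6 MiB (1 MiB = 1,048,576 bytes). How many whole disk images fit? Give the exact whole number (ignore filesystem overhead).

Capacity: 8 TiB = 8,796,093,022,208 bytes
Per item: 939.6 MiB = 985,242,009.6 bytes
⌊8,796,093,022,208 / 985,242,009.6⌋ = 8,927

8,927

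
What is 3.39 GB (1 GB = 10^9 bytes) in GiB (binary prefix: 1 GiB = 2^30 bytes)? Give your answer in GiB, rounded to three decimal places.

3.157 GiB

3.39 GB = 3.39 × 10^9 bytes = 3,390,000,000 bytes
1 GiB = 1,073,741,824 bytes
3,390,000,000 / 1,073,741,824 = 3.157 GiB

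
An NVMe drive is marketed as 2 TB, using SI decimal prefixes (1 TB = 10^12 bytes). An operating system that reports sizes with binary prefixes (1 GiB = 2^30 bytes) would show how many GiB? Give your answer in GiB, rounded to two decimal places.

1,862.65 GiB

2 TB = 2 × 10^12 bytes = 2,000,000,000,000 bytes
1 GiB = 2^30 bytes = 1,073,741,824 bytes
2,000,000,000,000 / 1,073,741,824 = 1,862.65 GiB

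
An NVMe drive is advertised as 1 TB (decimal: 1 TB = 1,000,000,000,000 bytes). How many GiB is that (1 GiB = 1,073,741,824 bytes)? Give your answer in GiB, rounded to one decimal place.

1 TB × 1,000,000,000,000 bytes/TB = 1,000,000,000,000 bytes
1 GiB = 1,073,741,824 bytes
1,000,000,000,000 / 1,073,741,824 = 931.3 GiB

931.3 GiB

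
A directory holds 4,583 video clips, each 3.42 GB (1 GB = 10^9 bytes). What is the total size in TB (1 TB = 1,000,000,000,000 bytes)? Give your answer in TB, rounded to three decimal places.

Total = 4,583 × 3.42 GB = 15673.86 GB
= 15673.86 × 1,000,000,000 bytes = 15,673,860,000,000 bytes
1 TB = 1,000,000,000,000 bytes
15,673,860,000,000 / 1,000,000,000,000 = 15.674 TB

15.674 TB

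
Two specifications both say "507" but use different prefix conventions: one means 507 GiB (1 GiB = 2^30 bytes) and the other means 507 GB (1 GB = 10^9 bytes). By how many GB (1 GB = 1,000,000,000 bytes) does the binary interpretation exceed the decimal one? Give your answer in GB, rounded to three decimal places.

37.387 GB

507 GiB = 507 × 1,073,741,824 = 544,387,104,768 bytes
507 GB = 507 × 1,000,000,000 = 507,000,000,000 bytes
difference = 37,387,104,768 bytes
37,387,104,768 / 1,000,000,000 = 37.387 GB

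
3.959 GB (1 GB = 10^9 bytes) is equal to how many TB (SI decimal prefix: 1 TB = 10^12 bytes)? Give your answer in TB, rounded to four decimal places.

3.959 GB = 3.959 × 10^9 bytes = 3,959,000,000 bytes
1 TB = 1,000,000,000,000 bytes
3,959,000,000 / 1,000,000,000,000 = 0.0040 TB

0.0040 TB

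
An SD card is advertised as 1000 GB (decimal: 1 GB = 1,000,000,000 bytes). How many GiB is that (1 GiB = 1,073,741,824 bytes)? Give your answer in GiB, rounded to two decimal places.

1000 GB × 1,000,000,000 bytes/GB = 1,000,000,000,000 bytes
1 GiB = 1,073,741,824 bytes
1,000,000,000,000 / 1,073,741,824 = 931.32 GiB

931.32 GiB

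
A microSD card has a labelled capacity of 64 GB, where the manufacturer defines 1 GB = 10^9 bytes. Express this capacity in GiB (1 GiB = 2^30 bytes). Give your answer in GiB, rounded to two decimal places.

64 GB = 64 × 10^9 bytes = 64,000,000,000 bytes
1 GiB = 2^30 bytes = 1,073,741,824 bytes
64,000,000,000 / 1,073,741,824 = 59.60 GiB

59.60 GiB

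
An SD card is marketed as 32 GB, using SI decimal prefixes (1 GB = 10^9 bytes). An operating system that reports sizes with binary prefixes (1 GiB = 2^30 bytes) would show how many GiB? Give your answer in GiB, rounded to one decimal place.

29.8 GiB

32 GB = 32 × 10^9 bytes = 32,000,000,000 bytes
1 GiB = 1,073,741,824 bytes
32,000,000,000 / 1,073,741,824 = 29.8 GiB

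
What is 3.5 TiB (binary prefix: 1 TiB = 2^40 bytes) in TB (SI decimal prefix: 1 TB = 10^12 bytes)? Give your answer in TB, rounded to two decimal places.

3.85 TB

3.5 TiB × 1,099,511,627,776 bytes/TiB = 3,848,290,697,216 bytes
1 TB = 1,000,000,000,000 bytes
3,848,290,697,216 / 1,000,000,000,000 = 3.85 TB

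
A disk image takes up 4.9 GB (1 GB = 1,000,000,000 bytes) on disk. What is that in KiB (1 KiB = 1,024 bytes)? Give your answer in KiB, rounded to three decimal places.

4,785,156.250 KiB

4.9 GB × 1,000,000,000 bytes/GB = 4,900,000,000 bytes
1 KiB = 2^10 bytes = 1,024 bytes
4,900,000,000 / 1,024 = 4,785,156.250 KiB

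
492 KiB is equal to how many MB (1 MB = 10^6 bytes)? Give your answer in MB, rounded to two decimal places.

0.50 MB

492 KiB × 1,024 bytes/KiB = 503,808 bytes
1 MB = 1,000,000 bytes
503,808 / 1,000,000 = 0.50 MB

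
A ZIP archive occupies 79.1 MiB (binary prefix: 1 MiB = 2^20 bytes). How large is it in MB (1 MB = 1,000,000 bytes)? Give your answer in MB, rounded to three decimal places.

79.1 MiB × 1,048,576 bytes/MiB = 82,942,361.6 bytes
1 MB = 1,000,000 bytes
82,942,361.6 / 1,000,000 = 82.942 MB

82.942 MB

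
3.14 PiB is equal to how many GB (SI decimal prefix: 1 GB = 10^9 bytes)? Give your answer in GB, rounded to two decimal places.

3.14 PiB = 3.14 × 2^50 bytes = 3,535,325,707,485,839.36 bytes
1 GB = 1,000,000,000 bytes
3,535,325,707,485,839.36 / 1,000,000,000 = 3,535,325.71 GB

3,535,325.71 GB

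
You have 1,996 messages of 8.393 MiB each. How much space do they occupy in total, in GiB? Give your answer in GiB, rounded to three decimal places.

Total = 1,996 × 8.393 MiB = 16752.428 MiB
= 16752.428 × 1,048,576 bytes = 17,566,193,942.528 bytes
1 GiB = 1,073,741,824 bytes
17,566,193,942.528 / 1,073,741,824 = 16.360 GiB

16.360 GiB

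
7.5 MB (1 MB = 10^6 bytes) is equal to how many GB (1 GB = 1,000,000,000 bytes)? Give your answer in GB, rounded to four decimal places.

0.0075 GB

7.5 MB = 7.5 × 10^6 bytes = 7,500,000 bytes
1 GB = 1,000,000,000 bytes
7,500,000 / 1,000,000,000 = 0.0075 GB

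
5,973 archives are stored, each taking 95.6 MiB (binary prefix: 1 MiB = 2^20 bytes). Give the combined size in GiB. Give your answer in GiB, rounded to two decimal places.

557.64 GiB

Total = 5,973 × 95.6 MiB = 571018.8 MiB
= 571018.8 × 1,048,576 bytes = 598,756,609,228.8 bytes
1 GiB = 1,073,741,824 bytes
598,756,609,228.8 / 1,073,741,824 = 557.64 GiB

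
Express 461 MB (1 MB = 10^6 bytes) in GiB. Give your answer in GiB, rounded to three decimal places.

461 MB × 1,000,000 bytes/MB = 461,000,000 bytes
1 GiB = 1,073,741,824 bytes
461,000,000 / 1,073,741,824 = 0.429 GiB

0.429 GiB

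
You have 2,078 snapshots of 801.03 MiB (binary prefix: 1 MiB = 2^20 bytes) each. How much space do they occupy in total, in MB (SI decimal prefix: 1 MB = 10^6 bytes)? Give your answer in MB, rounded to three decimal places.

1,745,397.052 MB

Total = 2,078 × 801.03 MiB = 1664540.34 MiB
= 1664540.34 × 1,048,576 bytes = 1,745,397,051,555.84 bytes
1 MB = 1,000,000 bytes
1,745,397,051,555.84 / 1,000,000 = 1,745,397.052 MB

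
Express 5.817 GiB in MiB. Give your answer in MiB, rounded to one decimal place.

5,956.6 MiB

5.817 GiB × 1,073,741,824 bytes/GiB = 6,245,956,190.208 bytes
1 MiB = 2^20 bytes = 1,048,576 bytes
6,245,956,190.208 / 1,048,576 = 5,956.6 MiB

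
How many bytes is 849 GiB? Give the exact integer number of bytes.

911,606,808,576 bytes

849 × 1,073,741,824 = 911,606,808,576 bytes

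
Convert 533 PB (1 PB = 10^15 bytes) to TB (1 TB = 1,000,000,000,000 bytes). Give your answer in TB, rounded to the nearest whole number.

533 PB × 1,000,000,000,000,000 bytes/PB = 533,000,000,000,000,000 bytes
1 TB = 10^12 bytes = 1,000,000,000,000 bytes
533,000,000,000,000,000 / 1,000,000,000,000 = 533,000 TB

533,000 TB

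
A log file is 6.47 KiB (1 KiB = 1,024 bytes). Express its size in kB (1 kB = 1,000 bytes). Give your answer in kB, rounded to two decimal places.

6.63 kB

6.47 KiB × 1,024 bytes/KiB = 6,625.28 bytes
1 kB = 10^3 bytes = 1,000 bytes
6,625.28 / 1,000 = 6.63 kB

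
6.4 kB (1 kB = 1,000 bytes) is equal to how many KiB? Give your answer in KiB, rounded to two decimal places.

6.25 KiB

6.4 kB = 6.4 × 10^3 bytes = 6,400 bytes
1 KiB = 2^10 bytes = 1,024 bytes
6,400 / 1,024 = 6.25 KiB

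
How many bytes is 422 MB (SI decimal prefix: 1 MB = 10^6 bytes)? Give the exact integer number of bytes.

422,000,000 bytes

422 × 1,000,000 = 422,000,000 bytes  (1 MB = 10^6 bytes)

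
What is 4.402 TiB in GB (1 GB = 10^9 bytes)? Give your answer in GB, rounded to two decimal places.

4,840.05 GB

4.402 TiB × 1,099,511,627,776 bytes/TiB = 4,840,050,185,469.952 bytes
1 GB = 1,000,000,000 bytes
4,840,050,185,469.952 / 1,000,000,000 = 4,840.05 GB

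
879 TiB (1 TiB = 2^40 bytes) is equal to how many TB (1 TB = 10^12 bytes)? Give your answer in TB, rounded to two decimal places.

966.47 TB

879 TiB = 879 × 2^40 bytes = 966,470,720,815,104 bytes
1 TB = 10^12 bytes = 1,000,000,000,000 bytes
966,470,720,815,104 / 1,000,000,000,000 = 966.47 TB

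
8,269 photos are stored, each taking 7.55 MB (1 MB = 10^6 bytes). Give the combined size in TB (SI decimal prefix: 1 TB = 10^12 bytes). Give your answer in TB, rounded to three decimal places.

0.062 TB

Total = 8,269 × 7.55 MB = 62430.95 MB
= 62430.95 × 1,000,000 bytes = 62,430,950,000 bytes
1 TB = 1,000,000,000,000 bytes
62,430,950,000 / 1,000,000,000,000 = 0.062 TB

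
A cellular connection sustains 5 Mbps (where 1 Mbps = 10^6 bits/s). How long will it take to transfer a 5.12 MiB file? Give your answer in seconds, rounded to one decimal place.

5.12 MiB = 5,368,709.12 bytes = 42,949,672.96 bits
5 Mbps = 5,000,000 bits/s
time = 42,949,672.96 / 5,000,000 = 8.6 s

8.6 seconds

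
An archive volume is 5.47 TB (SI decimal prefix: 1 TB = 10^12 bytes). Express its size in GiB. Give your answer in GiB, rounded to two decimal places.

5.47 TB × 1,000,000,000,000 bytes/TB = 5,470,000,000,000 bytes
1 GiB = 2^30 bytes = 1,073,741,824 bytes
5,470,000,000,000 / 1,073,741,824 = 5,094.33 GiB

5,094.33 GiB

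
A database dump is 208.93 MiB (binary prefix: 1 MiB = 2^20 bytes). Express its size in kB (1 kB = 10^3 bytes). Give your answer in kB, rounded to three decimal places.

208.93 MiB × 1,048,576 bytes/MiB = 219,078,983.68 bytes
1 kB = 10^3 bytes = 1,000 bytes
219,078,983.68 / 1,000 = 219,078.984 kB

219,078.984 kB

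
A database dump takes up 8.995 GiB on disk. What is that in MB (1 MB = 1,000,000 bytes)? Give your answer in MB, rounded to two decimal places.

9,658.31 MB

8.995 GiB = 8.995 × 2^30 bytes = 9,658,307,706.88 bytes
1 MB = 10^6 bytes = 1,000,000 bytes
9,658,307,706.88 / 1,000,000 = 9,658.31 MB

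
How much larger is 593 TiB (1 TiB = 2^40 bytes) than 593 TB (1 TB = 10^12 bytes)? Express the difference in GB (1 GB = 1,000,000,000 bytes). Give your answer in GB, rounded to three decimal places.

593 TiB = 593 × 1,099,511,627,776 = 652,010,395,271,168 bytes
593 TB = 593 × 1,000,000,000,000 = 593,000,000,000,000 bytes
difference = 59,010,395,271,168 bytes
59,010,395,271,168 / 1,000,000,000 = 59,010.395 GB

59,010.395 GB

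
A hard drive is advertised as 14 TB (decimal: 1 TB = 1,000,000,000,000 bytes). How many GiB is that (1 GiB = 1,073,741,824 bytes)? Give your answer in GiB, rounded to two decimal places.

14 TB = 14 × 10^12 bytes = 14,000,000,000,000 bytes
1 GiB = 2^30 bytes = 1,073,741,824 bytes
14,000,000,000,000 / 1,073,741,824 = 13,038.52 GiB

13,038.52 GiB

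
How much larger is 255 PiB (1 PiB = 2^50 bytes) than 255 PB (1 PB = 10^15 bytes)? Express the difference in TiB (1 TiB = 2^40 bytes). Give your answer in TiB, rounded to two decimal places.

29,198.85 TiB

255 PiB = 255 × 1,125,899,906,842,624 = 287,104,476,244,869,120 bytes
255 PB = 255 × 1,000,000,000,000,000 = 255,000,000,000,000,000 bytes
difference = 32,104,476,244,869,120 bytes
32,104,476,244,869,120 / 1,099,511,627,776 = 29,198.85 TiB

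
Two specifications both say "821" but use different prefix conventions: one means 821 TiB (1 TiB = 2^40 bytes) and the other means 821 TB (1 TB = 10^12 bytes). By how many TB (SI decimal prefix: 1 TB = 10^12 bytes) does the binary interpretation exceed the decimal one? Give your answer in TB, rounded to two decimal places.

81.70 TB

821 TiB = 821 × 1,099,511,627,776 = 902,699,046,404,096 bytes
821 TB = 821 × 1,000,000,000,000 = 821,000,000,000,000 bytes
difference = 81,699,046,404,096 bytes
81,699,046,404,096 / 1,000,000,000,000 = 81.70 TB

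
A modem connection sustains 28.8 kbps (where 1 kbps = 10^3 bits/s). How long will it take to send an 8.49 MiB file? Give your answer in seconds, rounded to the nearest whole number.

8.49 MiB = 8,902,410.24 bytes = 71,219,281.92 bits
28.8 kbps = 28,800 bits/s
time = 71,219,281.92 / 28,800 = 2,473 s

2,473 seconds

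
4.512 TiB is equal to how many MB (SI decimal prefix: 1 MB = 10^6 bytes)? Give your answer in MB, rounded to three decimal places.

4.512 TiB = 4.512 × 2^40 bytes = 4,960,996,464,525.312 bytes
1 MB = 10^6 bytes = 1,000,000 bytes
4,960,996,464,525.312 / 1,000,000 = 4,960,996.465 MB

4,960,996.465 MB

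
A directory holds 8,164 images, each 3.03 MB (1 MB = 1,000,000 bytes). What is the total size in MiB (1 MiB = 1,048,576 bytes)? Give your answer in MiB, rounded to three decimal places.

Total = 8,164 × 3.03 MB = 24736.92 MB
= 24736.92 × 1,000,000 bytes = 24,736,920,000 bytes
1 MiB = 1,048,576 bytes
24,736,920,000 / 1,048,576 = 23,590.965 MiB

23,590.965 MiB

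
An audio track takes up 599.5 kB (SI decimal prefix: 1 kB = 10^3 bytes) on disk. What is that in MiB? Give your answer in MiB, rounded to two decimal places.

0.57 MiB

599.5 kB = 599.5 × 10^3 bytes = 599,500 bytes
1 MiB = 1,048,576 bytes
599,500 / 1,048,576 = 0.57 MiB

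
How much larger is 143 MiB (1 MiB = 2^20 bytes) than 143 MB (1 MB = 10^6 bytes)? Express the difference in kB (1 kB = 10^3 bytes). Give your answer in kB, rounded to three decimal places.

6,946.368 kB

143 MiB = 143 × 1,048,576 = 149,946,368 bytes
143 MB = 143 × 1,000,000 = 143,000,000 bytes
difference = 6,946,368 bytes
6,946,368 / 1,000 = 6,946.368 kB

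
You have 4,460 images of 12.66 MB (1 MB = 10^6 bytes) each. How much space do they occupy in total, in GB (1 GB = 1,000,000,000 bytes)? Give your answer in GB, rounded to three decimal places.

Total = 4,460 × 12.66 MB = 56463.6 MB
= 56463.6 × 1,000,000 bytes = 56,463,600,000 bytes
1 GB = 1,000,000,000 bytes
56,463,600,000 / 1,000,000,000 = 56.464 GB

56.464 GB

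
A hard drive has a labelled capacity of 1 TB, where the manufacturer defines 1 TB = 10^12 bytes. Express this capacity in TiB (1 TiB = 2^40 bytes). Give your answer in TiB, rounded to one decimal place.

0.9 TiB

1 TB = 1 × 10^12 bytes = 1,000,000,000,000 bytes
1 TiB = 2^40 bytes = 1,099,511,627,776 bytes
1,000,000,000,000 / 1,099,511,627,776 = 0.9 TiB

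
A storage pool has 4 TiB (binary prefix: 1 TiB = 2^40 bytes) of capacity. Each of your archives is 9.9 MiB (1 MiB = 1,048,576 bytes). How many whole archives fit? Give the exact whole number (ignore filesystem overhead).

423,667

Capacity: 4 TiB = 4,398,046,511,104 bytes
Per item: 9.9 MiB = 10,380,902.4 bytes
⌊4,398,046,511,104 / 10,380,902.4⌋ = 423,667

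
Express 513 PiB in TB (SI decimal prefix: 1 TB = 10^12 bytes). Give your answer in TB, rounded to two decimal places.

577,586.65 TB

513 PiB = 513 × 2^50 bytes = 577,586,652,210,266,112 bytes
1 TB = 1,000,000,000,000 bytes
577,586,652,210,266,112 / 1,000,000,000,000 = 577,586.65 TB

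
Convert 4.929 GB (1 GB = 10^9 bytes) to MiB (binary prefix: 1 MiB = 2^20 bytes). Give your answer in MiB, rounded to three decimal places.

4.929 GB = 4.929 × 10^9 bytes = 4,929,000,000 bytes
1 MiB = 1,048,576 bytes
4,929,000,000 / 1,048,576 = 4,700.661 MiB

4,700.661 MiB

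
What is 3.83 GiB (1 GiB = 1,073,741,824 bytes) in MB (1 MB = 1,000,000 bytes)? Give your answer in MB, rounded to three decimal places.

4,112.431 MB

3.83 GiB × 1,073,741,824 bytes/GiB = 4,112,431,185.92 bytes
1 MB = 10^6 bytes = 1,000,000 bytes
4,112,431,185.92 / 1,000,000 = 4,112.431 MB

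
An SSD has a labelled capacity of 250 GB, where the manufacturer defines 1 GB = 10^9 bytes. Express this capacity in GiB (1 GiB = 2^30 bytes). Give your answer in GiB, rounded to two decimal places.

250 GB × 1,000,000,000 bytes/GB = 250,000,000,000 bytes
1 GiB = 2^30 bytes = 1,073,741,824 bytes
250,000,000,000 / 1,073,741,824 = 232.83 GiB

232.83 GiB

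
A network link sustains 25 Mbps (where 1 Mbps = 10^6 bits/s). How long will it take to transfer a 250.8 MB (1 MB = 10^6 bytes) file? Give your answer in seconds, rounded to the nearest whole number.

80 seconds

250.8 MB = 250,800,000 bytes = 2,006,400,000 bits
25 Mbps = 25,000,000 bits/s
time = 2,006,400,000 / 25,000,000 = 80 s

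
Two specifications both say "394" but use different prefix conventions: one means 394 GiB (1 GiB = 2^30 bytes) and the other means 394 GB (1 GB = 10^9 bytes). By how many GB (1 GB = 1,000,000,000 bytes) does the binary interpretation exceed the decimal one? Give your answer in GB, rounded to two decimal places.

29.05 GB

394 GiB = 394 × 1,073,741,824 = 423,054,278,656 bytes
394 GB = 394 × 1,000,000,000 = 394,000,000,000 bytes
difference = 29,054,278,656 bytes
29,054,278,656 / 1,000,000,000 = 29.05 GB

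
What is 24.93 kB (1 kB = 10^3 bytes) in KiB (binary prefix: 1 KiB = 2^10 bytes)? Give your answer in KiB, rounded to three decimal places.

24.93 kB × 1,000 bytes/kB = 24,930 bytes
1 KiB = 1,024 bytes
24,930 / 1,024 = 24.346 KiB

24.346 KiB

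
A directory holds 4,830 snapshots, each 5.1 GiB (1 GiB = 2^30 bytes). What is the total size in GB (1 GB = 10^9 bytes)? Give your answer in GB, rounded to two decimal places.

Total = 4,830 × 5.1 GiB = 24,633 GiB
= 24,633 × 1,073,741,824 bytes = 26,449,482,350,592 bytes
1 GB = 1,000,000,000 bytes
26,449,482,350,592 / 1,000,000,000 = 26,449.48 GB

26,449.48 GB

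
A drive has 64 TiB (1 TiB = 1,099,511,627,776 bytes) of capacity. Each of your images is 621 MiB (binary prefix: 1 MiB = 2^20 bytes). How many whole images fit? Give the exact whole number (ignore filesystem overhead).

Capacity: 64 TiB = 70,368,744,177,664 bytes
Per item: 621 MiB = 651,165,696 bytes
⌊70,368,744,177,664 / 651,165,696⌋ = 108,065

108,065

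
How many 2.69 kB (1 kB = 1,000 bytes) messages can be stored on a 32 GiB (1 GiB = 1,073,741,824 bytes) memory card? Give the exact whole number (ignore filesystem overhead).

12,773,136

Capacity: 32 GiB = 34,359,738,368 bytes
Per item: 2.69 kB = 2,690 bytes
⌊34,359,738,368 / 2,690⌋ = 12,773,136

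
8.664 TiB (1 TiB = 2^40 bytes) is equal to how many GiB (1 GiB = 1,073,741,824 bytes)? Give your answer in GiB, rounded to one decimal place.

8.664 TiB = 8.664 × 2^40 bytes = 9,526,168,743,051.264 bytes
1 GiB = 2^30 bytes = 1,073,741,824 bytes
9,526,168,743,051.264 / 1,073,741,824 = 8,871.9 GiB

8,871.9 GiB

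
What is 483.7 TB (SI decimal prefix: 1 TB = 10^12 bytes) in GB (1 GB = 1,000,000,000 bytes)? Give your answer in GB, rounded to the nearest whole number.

483,700 GB

483.7 TB = 483.7 × 10^12 bytes = 483,700,000,000,000 bytes
1 GB = 10^9 bytes = 1,000,000,000 bytes
483,700,000,000,000 / 1,000,000,000 = 483,700 GB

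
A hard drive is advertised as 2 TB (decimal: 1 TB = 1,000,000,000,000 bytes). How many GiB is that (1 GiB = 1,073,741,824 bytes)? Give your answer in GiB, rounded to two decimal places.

1,862.65 GiB

2 TB × 1,000,000,000,000 bytes/TB = 2,000,000,000,000 bytes
1 GiB = 1,073,741,824 bytes
2,000,000,000,000 / 1,073,741,824 = 1,862.65 GiB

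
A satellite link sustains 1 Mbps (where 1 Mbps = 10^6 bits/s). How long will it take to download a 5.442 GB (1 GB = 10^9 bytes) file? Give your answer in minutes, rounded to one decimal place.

725.6 minutes

5.442 GB = 5,442,000,000 bytes = 43,536,000,000 bits
1 Mbps = 1,000,000 bits/s
time = 43,536,000,000 / 1,000,000 = 43,536.00 s
43,536.00 s / 60 = 725.6 minutes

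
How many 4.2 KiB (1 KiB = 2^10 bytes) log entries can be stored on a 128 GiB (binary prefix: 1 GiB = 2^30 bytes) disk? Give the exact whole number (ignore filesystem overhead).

31,956,601

Capacity: 128 GiB = 137,438,953,472 bytes
Per item: 4.2 KiB = 4,300.8 bytes
⌊137,438,953,472 / 4,300.8⌋ = 31,956,601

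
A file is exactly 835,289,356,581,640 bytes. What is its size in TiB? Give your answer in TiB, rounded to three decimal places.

835,289,356,581,640 bytes given.
1 TiB = 2^40 bytes = 1,099,511,627,776 bytes
835,289,356,581,640 / 1,099,511,627,776 = 759.691 TiB

759.691 TiB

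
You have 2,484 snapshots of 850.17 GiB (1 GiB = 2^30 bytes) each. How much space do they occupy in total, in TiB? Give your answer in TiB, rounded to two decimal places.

2,062.33 TiB

Total = 2,484 × 850.17 GiB = 2111822.28 GiB
= 2111822.28 × 1,073,741,824 bytes = 2,267,551,906,891,038.72 bytes
1 TiB = 1,099,511,627,776 bytes
2,267,551,906,891,038.72 / 1,099,511,627,776 = 2,062.33 TiB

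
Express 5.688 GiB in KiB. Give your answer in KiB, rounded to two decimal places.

5,964,300.29 KiB

5.688 GiB × 1,073,741,824 bytes/GiB = 6,107,443,494.912 bytes
1 KiB = 2^10 bytes = 1,024 bytes
6,107,443,494.912 / 1,024 = 5,964,300.29 KiB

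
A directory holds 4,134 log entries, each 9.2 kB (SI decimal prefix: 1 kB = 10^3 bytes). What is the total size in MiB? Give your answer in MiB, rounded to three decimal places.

36.271 MiB

Total = 4,134 × 9.2 kB = 38032.8 kB
= 38032.8 × 1,000 bytes = 38,032,800 bytes
1 MiB = 1,048,576 bytes
38,032,800 / 1,048,576 = 36.271 MiB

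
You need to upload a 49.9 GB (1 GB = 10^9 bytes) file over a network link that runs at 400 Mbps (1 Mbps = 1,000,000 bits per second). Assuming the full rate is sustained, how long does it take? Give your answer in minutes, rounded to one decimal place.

49.9 GB = 49,900,000,000 bytes = 399,200,000,000 bits
400 Mbps = 400,000,000 bits/s
time = 399,200,000,000 / 400,000,000 = 998.00 s
998.00 s / 60 = 16.6 minutes

16.6 minutes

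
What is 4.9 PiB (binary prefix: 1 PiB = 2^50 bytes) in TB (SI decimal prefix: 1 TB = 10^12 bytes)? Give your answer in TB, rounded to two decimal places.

4.9 PiB = 4.9 × 2^50 bytes = 5,516,909,543,528,857.6 bytes
1 TB = 1,000,000,000,000 bytes
5,516,909,543,528,857.6 / 1,000,000,000,000 = 5,516.91 TB

5,516.91 TB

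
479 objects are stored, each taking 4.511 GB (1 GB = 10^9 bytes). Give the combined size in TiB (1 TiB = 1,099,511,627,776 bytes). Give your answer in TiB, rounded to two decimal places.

1.97 TiB

Total = 479 × 4.511 GB = 2160.769 GB
= 2160.769 × 1,000,000,000 bytes = 2,160,769,000,000 bytes
1 TiB = 1,099,511,627,776 bytes
2,160,769,000,000 / 1,099,511,627,776 = 1.97 TiB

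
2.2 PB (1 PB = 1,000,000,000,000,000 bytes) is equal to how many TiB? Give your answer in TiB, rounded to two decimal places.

2,000.89 TiB

2.2 PB × 1,000,000,000,000,000 bytes/PB = 2,200,000,000,000,000 bytes
1 TiB = 1,099,511,627,776 bytes
2,200,000,000,000,000 / 1,099,511,627,776 = 2,000.89 TiB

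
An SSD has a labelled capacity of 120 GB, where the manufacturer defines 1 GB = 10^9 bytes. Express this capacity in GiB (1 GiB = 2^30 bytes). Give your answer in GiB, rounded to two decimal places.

120 GB × 1,000,000,000 bytes/GB = 120,000,000,000 bytes
1 GiB = 1,073,741,824 bytes
120,000,000,000 / 1,073,741,824 = 111.76 GiB

111.76 GiB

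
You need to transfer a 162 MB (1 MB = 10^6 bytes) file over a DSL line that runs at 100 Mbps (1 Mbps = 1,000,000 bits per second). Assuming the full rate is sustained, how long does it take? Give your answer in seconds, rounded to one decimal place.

162 MB = 162,000,000 bytes = 1,296,000,000 bits
100 Mbps = 100,000,000 bits/s
time = 1,296,000,000 / 100,000,000 = 13.0 s

13.0 seconds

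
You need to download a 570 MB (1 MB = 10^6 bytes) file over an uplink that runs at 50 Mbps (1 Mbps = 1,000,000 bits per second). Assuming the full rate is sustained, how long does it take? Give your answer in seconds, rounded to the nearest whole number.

91 seconds

570 MB = 570,000,000 bytes = 4,560,000,000 bits
50 Mbps = 50,000,000 bits/s
time = 4,560,000,000 / 50,000,000 = 91 s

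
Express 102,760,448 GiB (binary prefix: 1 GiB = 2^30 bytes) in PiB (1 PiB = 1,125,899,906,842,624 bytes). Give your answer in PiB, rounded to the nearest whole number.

102,760,448 GiB = 102,760,448 × 2^30 bytes = 110,338,190,870,577,152 bytes
1 PiB = 1,125,899,906,842,624 bytes
110,338,190,870,577,152 / 1,125,899,906,842,624 = 98 PiB

98 PiB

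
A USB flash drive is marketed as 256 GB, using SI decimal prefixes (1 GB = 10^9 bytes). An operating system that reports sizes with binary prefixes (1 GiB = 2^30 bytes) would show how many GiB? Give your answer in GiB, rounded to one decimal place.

256 GB = 256 × 10^9 bytes = 256,000,000,000 bytes
1 GiB = 1,073,741,824 bytes
256,000,000,000 / 1,073,741,824 = 238.4 GiB

238.4 GiB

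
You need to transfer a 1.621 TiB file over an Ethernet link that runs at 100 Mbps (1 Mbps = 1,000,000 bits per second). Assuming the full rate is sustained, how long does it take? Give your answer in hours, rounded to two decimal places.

1.621 TiB = 1,782,308,348,624.896 bytes = 14,258,466,788,999.168 bits
100 Mbps = 100,000,000 bits/s
time = 14,258,466,788,999.168 / 100,000,000 = 142,584.6679 s
142,584.6679 s / 3600 = 39.61 hours

39.61 hours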